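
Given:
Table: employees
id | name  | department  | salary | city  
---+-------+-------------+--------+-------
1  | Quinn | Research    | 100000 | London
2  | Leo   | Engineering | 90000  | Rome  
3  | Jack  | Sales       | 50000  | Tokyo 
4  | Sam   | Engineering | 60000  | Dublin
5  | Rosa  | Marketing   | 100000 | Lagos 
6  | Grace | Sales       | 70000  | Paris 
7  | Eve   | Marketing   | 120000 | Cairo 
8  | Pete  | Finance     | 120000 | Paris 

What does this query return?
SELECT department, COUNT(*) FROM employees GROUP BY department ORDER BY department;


Assigning each row to its department group:
  Quinn -> Research
  Leo -> Engineering
  Jack -> Sales
  Sam -> Engineering
  Rosa -> Marketing
  Grace -> Sales
  Eve -> Marketing
  Pete -> Finance


5 groups:
Engineering, 2
Finance, 1
Marketing, 2
Research, 1
Sales, 2


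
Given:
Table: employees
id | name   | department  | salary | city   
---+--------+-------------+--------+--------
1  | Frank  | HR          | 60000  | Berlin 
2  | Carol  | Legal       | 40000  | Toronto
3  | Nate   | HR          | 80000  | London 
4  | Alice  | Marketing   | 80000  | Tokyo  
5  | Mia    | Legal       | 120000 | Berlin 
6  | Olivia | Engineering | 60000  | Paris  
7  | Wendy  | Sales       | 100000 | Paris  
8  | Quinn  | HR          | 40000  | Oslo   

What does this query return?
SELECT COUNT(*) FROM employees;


COUNT(*) counts all rows

8


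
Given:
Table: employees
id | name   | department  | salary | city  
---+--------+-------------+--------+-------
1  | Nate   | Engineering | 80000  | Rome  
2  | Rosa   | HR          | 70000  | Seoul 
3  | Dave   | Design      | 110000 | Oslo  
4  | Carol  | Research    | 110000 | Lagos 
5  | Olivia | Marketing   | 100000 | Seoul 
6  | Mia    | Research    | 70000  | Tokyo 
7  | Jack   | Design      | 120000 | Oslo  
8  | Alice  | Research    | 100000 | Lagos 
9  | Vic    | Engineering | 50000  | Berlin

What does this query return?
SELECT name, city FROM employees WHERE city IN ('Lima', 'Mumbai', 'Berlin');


Filtering: city IN ('Lima', 'Mumbai', 'Berlin')
Matching: 1 rows

1 rows:
Vic, Berlin


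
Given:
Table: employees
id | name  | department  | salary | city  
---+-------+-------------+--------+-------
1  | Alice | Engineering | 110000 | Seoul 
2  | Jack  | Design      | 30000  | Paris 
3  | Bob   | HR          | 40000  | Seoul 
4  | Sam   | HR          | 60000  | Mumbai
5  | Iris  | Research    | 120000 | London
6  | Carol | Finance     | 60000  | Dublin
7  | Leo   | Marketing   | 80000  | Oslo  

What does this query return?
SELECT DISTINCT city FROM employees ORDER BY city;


All 'city' values (row order): Seoul, Paris, Seoul, Mumbai, London, Dublin, Oslo
Removing duplicates leaves 6 unique value(s).

6 values:
Dublin
London
Mumbai
Oslo
Paris
Seoul


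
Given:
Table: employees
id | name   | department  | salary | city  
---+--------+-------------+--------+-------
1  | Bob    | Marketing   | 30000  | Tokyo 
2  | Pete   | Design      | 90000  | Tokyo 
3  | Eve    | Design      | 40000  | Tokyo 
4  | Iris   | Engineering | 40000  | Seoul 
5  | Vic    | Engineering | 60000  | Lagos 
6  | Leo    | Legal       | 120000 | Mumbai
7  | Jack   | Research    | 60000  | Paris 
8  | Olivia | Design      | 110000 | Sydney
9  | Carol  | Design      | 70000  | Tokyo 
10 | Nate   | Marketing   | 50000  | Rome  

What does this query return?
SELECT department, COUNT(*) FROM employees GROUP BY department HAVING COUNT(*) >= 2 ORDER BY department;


Groups with count >= 2:
  Design: 4 -> PASS
  Engineering: 2 -> PASS
  Marketing: 2 -> PASS
  Legal: 1 -> filtered out
  Research: 1 -> filtered out


3 groups:
Design, 4
Engineering, 2
Marketing, 2


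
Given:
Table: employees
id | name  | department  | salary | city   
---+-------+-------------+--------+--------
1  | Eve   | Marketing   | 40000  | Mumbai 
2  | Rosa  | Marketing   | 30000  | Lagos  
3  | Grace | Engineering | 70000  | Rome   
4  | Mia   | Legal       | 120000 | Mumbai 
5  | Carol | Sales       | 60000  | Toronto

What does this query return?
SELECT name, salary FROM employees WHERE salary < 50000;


Filtering: salary < 50000
Matching: 2 rows

2 rows:
Eve, 40000
Rosa, 30000


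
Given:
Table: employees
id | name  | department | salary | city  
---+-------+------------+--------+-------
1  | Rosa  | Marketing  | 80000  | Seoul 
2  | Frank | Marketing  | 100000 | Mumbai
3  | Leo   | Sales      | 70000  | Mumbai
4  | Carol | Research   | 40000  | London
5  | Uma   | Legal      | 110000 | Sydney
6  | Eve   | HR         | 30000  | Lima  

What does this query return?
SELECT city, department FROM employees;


Projecting columns: city, department

6 rows:
Seoul, Marketing
Mumbai, Marketing
Mumbai, Sales
London, Research
Sydney, Legal
Lima, HR


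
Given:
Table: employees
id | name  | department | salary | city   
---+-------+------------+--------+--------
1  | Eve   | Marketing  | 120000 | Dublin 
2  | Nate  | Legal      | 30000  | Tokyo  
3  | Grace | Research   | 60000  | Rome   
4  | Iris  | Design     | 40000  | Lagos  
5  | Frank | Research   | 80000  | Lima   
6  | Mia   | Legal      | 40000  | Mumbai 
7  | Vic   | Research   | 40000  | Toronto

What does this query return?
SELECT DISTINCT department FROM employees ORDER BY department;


All 'department' values (row order): Marketing, Legal, Research, Design, Research, Legal, Research
Removing duplicates leaves 4 unique value(s).

4 values:
Design
Legal
Marketing
Research


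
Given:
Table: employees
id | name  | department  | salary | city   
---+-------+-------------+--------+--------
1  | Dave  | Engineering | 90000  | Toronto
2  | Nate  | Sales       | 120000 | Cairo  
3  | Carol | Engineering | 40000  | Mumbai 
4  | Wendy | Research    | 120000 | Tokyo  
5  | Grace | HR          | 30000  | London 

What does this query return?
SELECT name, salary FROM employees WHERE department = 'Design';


Filtering: department = 'Design'
Matching rows: 0

Empty result set (0 rows)


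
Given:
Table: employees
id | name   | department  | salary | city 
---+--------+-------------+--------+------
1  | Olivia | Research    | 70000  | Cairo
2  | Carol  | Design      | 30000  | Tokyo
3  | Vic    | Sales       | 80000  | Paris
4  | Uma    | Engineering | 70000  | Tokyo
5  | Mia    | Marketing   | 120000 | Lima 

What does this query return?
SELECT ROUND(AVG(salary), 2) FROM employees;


SUM(salary) = 370000
COUNT = 5
ROUND(AVG, 2) = ROUND(370000 / 5, 2) = 74000.0

74000.0


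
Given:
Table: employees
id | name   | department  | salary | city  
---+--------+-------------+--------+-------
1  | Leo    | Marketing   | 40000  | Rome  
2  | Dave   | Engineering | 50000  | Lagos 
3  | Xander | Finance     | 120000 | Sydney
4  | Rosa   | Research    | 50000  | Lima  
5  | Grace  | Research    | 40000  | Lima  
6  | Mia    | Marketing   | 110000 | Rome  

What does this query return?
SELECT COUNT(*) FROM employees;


COUNT(*) counts all rows

6


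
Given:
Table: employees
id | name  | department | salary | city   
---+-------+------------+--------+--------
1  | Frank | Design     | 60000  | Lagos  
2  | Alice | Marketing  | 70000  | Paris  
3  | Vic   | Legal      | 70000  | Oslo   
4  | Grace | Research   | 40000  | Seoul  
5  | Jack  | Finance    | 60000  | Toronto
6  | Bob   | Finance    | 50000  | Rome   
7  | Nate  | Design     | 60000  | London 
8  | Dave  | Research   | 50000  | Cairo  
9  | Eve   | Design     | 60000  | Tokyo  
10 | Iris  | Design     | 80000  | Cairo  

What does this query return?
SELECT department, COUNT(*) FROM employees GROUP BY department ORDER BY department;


Assigning each row to its department group:
  Frank -> Design
  Alice -> Marketing
  Vic -> Legal
  Grace -> Research
  Jack -> Finance
  Bob -> Finance
  Nate -> Design
  Dave -> Research
  Eve -> Design
  Iris -> Design


5 groups:
Design, 4
Finance, 2
Legal, 1
Marketing, 1
Research, 2


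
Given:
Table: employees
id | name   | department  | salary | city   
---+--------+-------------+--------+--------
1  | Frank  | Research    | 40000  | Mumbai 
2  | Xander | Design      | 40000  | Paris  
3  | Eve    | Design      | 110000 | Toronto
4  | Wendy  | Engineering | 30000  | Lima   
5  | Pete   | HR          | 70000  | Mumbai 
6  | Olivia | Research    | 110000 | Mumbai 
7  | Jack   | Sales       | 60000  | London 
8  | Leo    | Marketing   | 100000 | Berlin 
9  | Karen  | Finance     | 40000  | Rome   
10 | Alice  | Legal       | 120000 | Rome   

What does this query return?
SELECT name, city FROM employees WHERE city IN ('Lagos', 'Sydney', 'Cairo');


Filtering: city IN ('Lagos', 'Sydney', 'Cairo')
Matching: 0 rows

Empty result set (0 rows)


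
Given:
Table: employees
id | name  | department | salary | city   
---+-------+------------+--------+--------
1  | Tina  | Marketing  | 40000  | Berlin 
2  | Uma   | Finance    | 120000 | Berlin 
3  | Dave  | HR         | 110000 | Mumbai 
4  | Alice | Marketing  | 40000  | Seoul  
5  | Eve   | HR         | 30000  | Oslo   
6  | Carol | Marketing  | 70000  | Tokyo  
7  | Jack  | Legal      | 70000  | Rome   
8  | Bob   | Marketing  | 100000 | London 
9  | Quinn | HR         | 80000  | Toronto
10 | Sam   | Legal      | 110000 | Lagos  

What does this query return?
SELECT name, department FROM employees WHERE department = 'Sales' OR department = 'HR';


Filtering: department = 'Sales' OR 'HR'
Matching: 3 rows

3 rows:
Dave, HR
Eve, HR
Quinn, HR


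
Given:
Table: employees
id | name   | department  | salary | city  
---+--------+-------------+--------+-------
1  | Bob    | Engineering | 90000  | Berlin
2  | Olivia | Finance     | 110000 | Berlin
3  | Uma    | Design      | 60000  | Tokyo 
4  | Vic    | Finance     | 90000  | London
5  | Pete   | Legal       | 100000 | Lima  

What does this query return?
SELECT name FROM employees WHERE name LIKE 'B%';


LIKE 'B%' matches names starting with 'B'
Matching: 1

1 rows:
Bob


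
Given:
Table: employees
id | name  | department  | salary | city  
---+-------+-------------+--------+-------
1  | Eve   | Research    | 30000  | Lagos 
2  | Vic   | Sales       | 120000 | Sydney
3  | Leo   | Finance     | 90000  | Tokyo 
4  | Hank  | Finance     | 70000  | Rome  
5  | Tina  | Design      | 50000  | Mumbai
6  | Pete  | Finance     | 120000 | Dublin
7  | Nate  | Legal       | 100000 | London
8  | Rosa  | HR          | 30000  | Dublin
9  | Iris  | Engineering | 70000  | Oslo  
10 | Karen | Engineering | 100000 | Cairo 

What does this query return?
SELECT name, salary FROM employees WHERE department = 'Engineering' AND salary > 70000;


Filtering: department = 'Engineering' AND salary > 70000
Matching: 1 rows

1 rows:
Karen, 100000


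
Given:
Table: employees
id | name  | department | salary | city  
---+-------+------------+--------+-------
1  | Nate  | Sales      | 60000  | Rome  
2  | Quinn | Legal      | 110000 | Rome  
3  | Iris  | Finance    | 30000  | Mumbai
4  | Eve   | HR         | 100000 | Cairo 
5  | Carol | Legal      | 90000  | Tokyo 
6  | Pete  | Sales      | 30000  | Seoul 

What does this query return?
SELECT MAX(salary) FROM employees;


Salaries: 60000, 110000, 30000, 100000, 90000, 30000
MAX = 110000

110000


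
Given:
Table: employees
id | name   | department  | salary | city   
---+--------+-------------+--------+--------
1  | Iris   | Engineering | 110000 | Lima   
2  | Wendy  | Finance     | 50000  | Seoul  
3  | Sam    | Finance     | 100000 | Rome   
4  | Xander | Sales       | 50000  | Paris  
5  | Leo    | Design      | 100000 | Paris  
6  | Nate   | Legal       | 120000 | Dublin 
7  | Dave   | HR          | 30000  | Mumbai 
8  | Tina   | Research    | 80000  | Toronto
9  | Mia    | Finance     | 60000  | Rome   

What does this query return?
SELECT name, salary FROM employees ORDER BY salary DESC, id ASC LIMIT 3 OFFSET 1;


Sort by salary DESC (id ASC tiebreak), then skip 1 and take 3
Rows 2 through 4

3 rows:
Iris, 110000
Sam, 100000
Leo, 100000


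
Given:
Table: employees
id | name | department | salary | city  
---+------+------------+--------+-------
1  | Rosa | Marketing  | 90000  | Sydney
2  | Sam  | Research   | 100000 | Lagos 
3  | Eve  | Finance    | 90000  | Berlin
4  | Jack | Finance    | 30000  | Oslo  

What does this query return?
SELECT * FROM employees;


SELECT * returns all 4 rows with all columns

4 rows:
1, Rosa, Marketing, 90000, Sydney
2, Sam, Research, 100000, Lagos
3, Eve, Finance, 90000, Berlin
4, Jack, Finance, 30000, Oslo


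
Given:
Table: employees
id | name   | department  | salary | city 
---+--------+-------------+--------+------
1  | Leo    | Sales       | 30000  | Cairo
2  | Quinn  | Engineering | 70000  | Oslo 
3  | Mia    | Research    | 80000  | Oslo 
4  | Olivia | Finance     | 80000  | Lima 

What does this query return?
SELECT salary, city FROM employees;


Projecting columns: salary, city

4 rows:
30000, Cairo
70000, Oslo
80000, Oslo
80000, Lima


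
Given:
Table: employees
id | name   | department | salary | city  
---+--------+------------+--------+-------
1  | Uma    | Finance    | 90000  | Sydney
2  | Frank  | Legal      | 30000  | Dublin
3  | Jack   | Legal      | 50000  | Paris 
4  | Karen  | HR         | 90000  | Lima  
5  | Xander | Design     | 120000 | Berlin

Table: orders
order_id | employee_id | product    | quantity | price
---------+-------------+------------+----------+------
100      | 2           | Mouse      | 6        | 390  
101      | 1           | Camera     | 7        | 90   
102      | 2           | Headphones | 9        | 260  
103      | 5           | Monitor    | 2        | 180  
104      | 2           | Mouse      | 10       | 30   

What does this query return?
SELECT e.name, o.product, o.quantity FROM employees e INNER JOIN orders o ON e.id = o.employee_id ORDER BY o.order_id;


Joining employees.id = orders.employee_id:
  employee Frank (id=2) -> order Mouse
  employee Uma (id=1) -> order Camera
  employee Frank (id=2) -> order Headphones
  employee Xander (id=5) -> order Monitor
  employee Frank (id=2) -> order Mouse


5 rows:
Frank, Mouse, 6
Uma, Camera, 7
Frank, Headphones, 9
Xander, Monitor, 2
Frank, Mouse, 10


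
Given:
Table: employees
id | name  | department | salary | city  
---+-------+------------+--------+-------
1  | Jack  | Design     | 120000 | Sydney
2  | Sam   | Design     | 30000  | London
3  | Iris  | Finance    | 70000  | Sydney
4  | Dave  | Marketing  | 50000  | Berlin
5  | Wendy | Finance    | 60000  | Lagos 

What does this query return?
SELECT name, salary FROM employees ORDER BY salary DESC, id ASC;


Sorting by salary DESC, then id ASC for ties

5 rows:
Jack, 120000
Iris, 70000
Wendy, 60000
Dave, 50000
Sam, 30000


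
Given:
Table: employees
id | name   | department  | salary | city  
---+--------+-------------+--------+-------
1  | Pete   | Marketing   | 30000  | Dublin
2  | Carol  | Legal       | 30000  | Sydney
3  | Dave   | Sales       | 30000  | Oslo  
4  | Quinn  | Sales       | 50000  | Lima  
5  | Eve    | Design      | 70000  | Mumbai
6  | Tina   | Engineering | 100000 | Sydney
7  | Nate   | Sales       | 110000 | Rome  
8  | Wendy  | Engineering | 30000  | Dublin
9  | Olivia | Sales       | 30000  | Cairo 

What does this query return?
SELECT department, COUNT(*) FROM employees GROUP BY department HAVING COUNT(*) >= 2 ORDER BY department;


Groups with count >= 2:
  Engineering: 2 -> PASS
  Sales: 4 -> PASS
  Design: 1 -> filtered out
  Legal: 1 -> filtered out
  Marketing: 1 -> filtered out


2 groups:
Engineering, 2
Sales, 4


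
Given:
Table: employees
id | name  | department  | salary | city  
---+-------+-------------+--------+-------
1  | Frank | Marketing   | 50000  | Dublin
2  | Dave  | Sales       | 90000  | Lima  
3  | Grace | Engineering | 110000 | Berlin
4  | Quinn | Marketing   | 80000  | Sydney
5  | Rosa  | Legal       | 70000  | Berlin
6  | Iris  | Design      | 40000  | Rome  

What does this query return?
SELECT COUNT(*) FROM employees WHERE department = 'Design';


Counting rows where department = 'Design'
  Iris -> MATCH


1


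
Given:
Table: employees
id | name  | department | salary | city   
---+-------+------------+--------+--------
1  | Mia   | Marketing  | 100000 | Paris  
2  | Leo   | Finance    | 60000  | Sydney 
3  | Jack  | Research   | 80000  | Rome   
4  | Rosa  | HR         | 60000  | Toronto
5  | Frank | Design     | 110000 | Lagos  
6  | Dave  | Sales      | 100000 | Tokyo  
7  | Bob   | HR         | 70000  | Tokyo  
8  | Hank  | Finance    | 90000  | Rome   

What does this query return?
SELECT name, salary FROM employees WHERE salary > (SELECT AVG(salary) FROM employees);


Subquery: AVG(salary) = 83750.0
Filtering: salary > 83750.0
  Mia (100000) -> MATCH
  Frank (110000) -> MATCH
  Dave (100000) -> MATCH
  Hank (90000) -> MATCH


4 rows:
Mia, 100000
Frank, 110000
Dave, 100000
Hank, 90000


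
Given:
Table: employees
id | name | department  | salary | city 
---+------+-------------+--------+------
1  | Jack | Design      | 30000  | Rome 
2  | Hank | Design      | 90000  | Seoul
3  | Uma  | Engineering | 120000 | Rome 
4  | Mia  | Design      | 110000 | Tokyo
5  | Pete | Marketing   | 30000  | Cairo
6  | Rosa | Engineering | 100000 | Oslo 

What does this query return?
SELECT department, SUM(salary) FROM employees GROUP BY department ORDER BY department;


Summing salary within each department:
  Design: 30000 + 90000 + 110000 = 230000
  Engineering: 120000 + 100000 = 220000
  Marketing: 30000 = 30000


3 groups:
Design, 230000
Engineering, 220000
Marketing, 30000


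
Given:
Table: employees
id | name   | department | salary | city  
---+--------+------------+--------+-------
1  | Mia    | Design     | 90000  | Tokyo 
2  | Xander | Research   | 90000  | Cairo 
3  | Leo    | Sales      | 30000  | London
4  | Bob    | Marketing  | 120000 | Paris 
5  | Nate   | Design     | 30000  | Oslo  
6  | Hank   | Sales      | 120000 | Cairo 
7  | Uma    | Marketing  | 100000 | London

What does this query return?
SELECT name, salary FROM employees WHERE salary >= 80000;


Filtering: salary >= 80000
Matching: 5 rows

5 rows:
Mia, 90000
Xander, 90000
Bob, 120000
Hank, 120000
Uma, 100000


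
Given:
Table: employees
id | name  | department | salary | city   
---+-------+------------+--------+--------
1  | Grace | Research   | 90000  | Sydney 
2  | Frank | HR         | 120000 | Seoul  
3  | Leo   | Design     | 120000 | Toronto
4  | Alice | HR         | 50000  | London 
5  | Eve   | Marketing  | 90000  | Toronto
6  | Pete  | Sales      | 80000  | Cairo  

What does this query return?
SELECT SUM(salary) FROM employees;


SUM(salary) = 90000 + 120000 + 120000 + 50000 + 90000 + 80000 = 550000

550000


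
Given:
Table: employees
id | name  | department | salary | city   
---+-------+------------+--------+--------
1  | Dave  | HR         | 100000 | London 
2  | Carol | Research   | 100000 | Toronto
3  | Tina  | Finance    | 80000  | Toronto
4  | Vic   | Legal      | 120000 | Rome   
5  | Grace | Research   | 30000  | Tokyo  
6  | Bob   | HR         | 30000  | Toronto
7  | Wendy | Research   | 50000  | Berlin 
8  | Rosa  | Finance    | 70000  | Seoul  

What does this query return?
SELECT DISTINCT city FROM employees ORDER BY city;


All 'city' values (row order): London, Toronto, Toronto, Rome, Tokyo, Toronto, Berlin, Seoul
Removing duplicates leaves 6 unique value(s).

6 values:
Berlin
London
Rome
Seoul
Tokyo
Toronto


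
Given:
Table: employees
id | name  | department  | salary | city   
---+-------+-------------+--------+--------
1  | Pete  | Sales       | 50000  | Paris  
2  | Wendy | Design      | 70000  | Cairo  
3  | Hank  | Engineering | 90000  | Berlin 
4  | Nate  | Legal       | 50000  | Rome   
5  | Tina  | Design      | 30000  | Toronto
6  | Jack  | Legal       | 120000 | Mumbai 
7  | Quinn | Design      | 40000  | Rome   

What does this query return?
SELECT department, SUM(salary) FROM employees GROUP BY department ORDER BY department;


Summing salary within each department:
  Design: 70000 + 30000 + 40000 = 140000
  Engineering: 90000 = 90000
  Legal: 50000 + 120000 = 170000
  Sales: 50000 = 50000


4 groups:
Design, 140000
Engineering, 90000
Legal, 170000
Sales, 50000


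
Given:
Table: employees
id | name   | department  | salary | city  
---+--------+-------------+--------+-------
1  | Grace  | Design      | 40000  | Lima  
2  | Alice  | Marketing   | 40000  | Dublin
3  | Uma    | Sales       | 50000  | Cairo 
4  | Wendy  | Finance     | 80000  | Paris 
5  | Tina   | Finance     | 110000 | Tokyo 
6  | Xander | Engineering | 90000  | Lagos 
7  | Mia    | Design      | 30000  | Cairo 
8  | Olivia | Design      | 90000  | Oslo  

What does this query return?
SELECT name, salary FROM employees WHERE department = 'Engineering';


Filtering: department = 'Engineering'
Matching rows: 1

1 rows:
Xander, 90000


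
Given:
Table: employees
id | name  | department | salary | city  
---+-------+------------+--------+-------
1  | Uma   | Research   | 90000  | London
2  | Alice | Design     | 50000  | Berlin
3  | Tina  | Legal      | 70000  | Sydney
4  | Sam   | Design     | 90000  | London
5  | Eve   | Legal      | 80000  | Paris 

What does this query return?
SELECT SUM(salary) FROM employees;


SUM(salary) = 90000 + 50000 + 70000 + 90000 + 80000 = 380000

380000


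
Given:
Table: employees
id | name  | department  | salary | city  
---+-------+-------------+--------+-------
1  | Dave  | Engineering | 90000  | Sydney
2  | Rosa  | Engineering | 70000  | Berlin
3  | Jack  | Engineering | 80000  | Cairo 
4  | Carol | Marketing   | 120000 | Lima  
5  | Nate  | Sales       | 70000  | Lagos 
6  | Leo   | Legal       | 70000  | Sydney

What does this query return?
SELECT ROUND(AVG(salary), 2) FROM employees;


SUM(salary) = 500000
COUNT = 6
ROUND(AVG, 2) = ROUND(500000 / 6, 2) = 83333.33

83333.33


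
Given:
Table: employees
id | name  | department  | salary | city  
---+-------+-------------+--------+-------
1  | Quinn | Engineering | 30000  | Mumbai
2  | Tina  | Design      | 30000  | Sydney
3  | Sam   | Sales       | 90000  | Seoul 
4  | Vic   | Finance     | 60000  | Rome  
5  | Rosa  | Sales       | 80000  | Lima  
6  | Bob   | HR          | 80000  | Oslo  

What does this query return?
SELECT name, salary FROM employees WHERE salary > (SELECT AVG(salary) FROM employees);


Subquery: AVG(salary) = 61666.67
Filtering: salary > 61666.67
  Sam (90000) -> MATCH
  Rosa (80000) -> MATCH
  Bob (80000) -> MATCH


3 rows:
Sam, 90000
Rosa, 80000
Bob, 80000


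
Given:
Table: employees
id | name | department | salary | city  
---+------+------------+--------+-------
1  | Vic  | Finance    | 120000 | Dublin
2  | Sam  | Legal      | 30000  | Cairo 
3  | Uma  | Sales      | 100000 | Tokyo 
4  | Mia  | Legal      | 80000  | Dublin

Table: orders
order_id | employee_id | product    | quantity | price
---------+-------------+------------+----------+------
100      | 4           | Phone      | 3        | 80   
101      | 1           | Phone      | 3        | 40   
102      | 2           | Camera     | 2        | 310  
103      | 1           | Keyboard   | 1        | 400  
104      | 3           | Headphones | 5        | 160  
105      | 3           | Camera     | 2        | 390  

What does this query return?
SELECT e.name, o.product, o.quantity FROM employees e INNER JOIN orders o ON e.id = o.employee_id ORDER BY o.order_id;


Joining employees.id = orders.employee_id:
  employee Mia (id=4) -> order Phone
  employee Vic (id=1) -> order Phone
  employee Sam (id=2) -> order Camera
  employee Vic (id=1) -> order Keyboard
  employee Uma (id=3) -> order Headphones
  employee Uma (id=3) -> order Camera


6 rows:
Mia, Phone, 3
Vic, Phone, 3
Sam, Camera, 2
Vic, Keyboard, 1
Uma, Headphones, 5
Uma, Camera, 2


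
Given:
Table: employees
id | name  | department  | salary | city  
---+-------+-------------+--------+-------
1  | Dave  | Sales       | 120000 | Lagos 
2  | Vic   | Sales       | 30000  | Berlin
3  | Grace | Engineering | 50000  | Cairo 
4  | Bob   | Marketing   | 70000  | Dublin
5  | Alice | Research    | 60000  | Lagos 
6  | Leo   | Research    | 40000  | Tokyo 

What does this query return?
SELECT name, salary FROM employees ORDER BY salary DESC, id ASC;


Sorting by salary DESC, then id ASC for ties

6 rows:
Dave, 120000
Bob, 70000
Alice, 60000
Grace, 50000
Leo, 40000
Vic, 30000


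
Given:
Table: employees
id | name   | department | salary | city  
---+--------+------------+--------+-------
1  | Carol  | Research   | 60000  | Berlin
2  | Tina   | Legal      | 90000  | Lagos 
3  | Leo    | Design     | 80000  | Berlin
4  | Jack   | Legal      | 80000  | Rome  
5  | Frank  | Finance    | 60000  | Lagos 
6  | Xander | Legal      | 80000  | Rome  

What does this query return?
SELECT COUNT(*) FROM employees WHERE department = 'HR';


Counting rows where department = 'HR'


0


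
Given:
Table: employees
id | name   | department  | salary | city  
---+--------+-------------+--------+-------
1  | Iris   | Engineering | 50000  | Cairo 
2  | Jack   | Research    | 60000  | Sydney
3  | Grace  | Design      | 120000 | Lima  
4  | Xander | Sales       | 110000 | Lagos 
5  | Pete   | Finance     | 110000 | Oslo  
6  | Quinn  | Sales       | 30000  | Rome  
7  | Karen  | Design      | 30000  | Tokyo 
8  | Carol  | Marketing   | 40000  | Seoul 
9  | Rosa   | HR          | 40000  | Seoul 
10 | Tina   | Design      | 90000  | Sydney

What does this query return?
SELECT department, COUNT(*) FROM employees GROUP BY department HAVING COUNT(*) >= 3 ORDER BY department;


Groups with count >= 3:
  Design: 3 -> PASS
  Engineering: 1 -> filtered out
  Finance: 1 -> filtered out
  HR: 1 -> filtered out
  Marketing: 1 -> filtered out
  Research: 1 -> filtered out
  Sales: 2 -> filtered out


1 groups:
Design, 3


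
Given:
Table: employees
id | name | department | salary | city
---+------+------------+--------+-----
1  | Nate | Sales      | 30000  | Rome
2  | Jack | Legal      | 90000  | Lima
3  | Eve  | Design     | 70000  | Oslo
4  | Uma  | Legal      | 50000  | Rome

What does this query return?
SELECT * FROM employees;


SELECT * returns all 4 rows with all columns

4 rows:
1, Nate, Sales, 30000, Rome
2, Jack, Legal, 90000, Lima
3, Eve, Design, 70000, Oslo
4, Uma, Legal, 50000, Rome


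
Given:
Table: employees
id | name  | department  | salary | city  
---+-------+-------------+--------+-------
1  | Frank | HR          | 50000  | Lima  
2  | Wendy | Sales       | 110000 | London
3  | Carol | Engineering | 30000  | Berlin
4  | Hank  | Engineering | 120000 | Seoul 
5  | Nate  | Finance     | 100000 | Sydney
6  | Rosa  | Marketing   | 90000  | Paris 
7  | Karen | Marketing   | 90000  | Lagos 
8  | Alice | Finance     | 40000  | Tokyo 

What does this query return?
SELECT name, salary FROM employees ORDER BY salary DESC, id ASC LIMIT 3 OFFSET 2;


Sort by salary DESC (id ASC tiebreak), then skip 2 and take 3
Rows 3 through 5

3 rows:
Nate, 100000
Rosa, 90000
Karen, 90000


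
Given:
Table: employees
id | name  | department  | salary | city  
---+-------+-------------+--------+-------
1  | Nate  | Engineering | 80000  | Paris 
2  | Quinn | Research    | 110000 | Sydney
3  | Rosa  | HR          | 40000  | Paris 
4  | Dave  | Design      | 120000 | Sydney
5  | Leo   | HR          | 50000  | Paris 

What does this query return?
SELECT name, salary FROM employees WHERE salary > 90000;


Filtering: salary > 90000
Matching: 2 rows

2 rows:
Quinn, 110000
Dave, 120000


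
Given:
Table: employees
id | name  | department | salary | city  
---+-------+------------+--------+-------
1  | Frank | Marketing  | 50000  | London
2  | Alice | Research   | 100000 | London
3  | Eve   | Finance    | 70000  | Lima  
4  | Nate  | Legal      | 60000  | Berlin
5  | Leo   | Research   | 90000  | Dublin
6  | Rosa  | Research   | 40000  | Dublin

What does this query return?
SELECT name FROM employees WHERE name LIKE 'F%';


LIKE 'F%' matches names starting with 'F'
Matching: 1

1 rows:
Frank


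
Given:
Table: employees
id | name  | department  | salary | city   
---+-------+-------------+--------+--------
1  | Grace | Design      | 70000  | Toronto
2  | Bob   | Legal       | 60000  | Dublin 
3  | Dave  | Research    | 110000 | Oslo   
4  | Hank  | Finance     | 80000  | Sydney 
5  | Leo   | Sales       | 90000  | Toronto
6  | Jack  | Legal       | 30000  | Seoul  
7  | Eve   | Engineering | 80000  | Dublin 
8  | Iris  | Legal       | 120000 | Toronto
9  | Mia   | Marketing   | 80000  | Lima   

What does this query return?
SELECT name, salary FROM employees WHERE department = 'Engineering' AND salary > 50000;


Filtering: department = 'Engineering' AND salary > 50000
Matching: 1 rows

1 rows:
Eve, 80000


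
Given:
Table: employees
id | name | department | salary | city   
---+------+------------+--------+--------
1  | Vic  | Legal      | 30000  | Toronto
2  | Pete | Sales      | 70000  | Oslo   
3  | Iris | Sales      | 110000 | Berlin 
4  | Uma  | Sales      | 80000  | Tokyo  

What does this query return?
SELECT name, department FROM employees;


Projecting columns: name, department

4 rows:
Vic, Legal
Pete, Sales
Iris, Sales
Uma, Sales


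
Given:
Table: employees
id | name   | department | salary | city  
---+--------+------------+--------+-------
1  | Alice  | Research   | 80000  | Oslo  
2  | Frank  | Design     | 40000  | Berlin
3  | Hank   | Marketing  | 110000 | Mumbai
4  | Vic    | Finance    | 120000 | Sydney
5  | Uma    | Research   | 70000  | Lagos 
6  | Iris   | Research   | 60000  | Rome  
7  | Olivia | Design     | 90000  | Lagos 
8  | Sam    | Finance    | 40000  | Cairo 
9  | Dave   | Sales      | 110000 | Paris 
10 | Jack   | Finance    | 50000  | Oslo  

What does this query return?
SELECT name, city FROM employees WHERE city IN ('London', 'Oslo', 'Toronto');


Filtering: city IN ('London', 'Oslo', 'Toronto')
Matching: 2 rows

2 rows:
Alice, Oslo
Jack, Oslo


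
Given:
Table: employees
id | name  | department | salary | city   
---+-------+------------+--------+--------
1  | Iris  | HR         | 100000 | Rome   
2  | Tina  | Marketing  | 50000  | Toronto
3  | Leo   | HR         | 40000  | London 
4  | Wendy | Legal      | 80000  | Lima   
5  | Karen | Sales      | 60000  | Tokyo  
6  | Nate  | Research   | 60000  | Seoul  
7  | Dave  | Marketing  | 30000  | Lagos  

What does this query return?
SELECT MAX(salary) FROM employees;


Salaries: 100000, 50000, 40000, 80000, 60000, 60000, 30000
MAX = 100000

100000


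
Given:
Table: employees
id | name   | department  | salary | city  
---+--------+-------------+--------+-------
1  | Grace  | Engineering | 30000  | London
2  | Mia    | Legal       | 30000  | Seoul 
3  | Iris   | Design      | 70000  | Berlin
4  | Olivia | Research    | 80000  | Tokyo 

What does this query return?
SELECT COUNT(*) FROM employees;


COUNT(*) counts all rows

4


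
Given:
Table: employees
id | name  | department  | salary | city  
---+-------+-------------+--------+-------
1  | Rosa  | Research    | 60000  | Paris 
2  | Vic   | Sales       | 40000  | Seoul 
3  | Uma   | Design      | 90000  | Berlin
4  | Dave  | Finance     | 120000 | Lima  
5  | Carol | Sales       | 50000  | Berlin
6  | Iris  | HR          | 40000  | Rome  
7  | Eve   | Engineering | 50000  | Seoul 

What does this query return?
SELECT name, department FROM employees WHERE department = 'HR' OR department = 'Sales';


Filtering: department = 'HR' OR 'Sales'
Matching: 3 rows

3 rows:
Vic, Sales
Carol, Sales
Iris, HR


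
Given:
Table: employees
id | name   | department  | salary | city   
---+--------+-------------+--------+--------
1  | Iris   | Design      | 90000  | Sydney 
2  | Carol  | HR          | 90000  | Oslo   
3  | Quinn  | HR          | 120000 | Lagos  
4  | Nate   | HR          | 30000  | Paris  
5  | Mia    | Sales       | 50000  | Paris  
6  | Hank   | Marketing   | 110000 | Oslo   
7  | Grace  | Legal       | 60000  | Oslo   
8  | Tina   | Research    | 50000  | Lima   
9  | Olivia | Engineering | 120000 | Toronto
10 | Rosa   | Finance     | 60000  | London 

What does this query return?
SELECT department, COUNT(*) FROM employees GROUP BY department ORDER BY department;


Assigning each row to its department group:
  Iris -> Design
  Carol -> HR
  Quinn -> HR
  Nate -> HR
  Mia -> Sales
  Hank -> Marketing
  Grace -> Legal
  Tina -> Research
  Olivia -> Engineering
  Rosa -> Finance


8 groups:
Design, 1
Engineering, 1
Finance, 1
HR, 3
Legal, 1
Marketing, 1
Research, 1
Sales, 1


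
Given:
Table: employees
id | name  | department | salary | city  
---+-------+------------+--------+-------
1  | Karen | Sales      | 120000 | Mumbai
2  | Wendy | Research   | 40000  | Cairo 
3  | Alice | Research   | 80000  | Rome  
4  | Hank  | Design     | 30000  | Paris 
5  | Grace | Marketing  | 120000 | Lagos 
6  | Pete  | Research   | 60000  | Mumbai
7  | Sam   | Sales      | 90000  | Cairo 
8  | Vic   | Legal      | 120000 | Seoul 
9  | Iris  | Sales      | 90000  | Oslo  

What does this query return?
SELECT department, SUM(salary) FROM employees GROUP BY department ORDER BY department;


Summing salary within each department:
  Design: 30000 = 30000
  Legal: 120000 = 120000
  Marketing: 120000 = 120000
  Research: 40000 + 80000 + 60000 = 180000
  Sales: 120000 + 90000 + 90000 = 300000


5 groups:
Design, 30000
Legal, 120000
Marketing, 120000
Research, 180000
Sales, 300000


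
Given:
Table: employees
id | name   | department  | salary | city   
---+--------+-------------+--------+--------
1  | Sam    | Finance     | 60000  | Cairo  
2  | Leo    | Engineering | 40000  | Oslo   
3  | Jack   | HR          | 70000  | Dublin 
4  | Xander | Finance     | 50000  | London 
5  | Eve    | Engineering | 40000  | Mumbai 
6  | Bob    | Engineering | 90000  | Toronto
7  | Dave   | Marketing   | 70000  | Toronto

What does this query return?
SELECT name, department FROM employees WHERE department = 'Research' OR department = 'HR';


Filtering: department = 'Research' OR 'HR'
Matching: 1 rows

1 rows:
Jack, HR


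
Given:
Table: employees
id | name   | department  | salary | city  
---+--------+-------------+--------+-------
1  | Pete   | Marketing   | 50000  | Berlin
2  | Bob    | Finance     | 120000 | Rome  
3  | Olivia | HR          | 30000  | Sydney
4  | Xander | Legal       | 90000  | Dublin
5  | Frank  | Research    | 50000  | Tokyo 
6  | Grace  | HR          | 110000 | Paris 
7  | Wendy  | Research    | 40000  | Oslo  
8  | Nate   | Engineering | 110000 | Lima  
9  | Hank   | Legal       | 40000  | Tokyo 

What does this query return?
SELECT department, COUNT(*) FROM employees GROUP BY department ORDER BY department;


Assigning each row to its department group:
  Pete -> Marketing
  Bob -> Finance
  Olivia -> HR
  Xander -> Legal
  Frank -> Research
  Grace -> HR
  Wendy -> Research
  Nate -> Engineering
  Hank -> Legal


6 groups:
Engineering, 1
Finance, 1
HR, 2
Legal, 2
Marketing, 1
Research, 2


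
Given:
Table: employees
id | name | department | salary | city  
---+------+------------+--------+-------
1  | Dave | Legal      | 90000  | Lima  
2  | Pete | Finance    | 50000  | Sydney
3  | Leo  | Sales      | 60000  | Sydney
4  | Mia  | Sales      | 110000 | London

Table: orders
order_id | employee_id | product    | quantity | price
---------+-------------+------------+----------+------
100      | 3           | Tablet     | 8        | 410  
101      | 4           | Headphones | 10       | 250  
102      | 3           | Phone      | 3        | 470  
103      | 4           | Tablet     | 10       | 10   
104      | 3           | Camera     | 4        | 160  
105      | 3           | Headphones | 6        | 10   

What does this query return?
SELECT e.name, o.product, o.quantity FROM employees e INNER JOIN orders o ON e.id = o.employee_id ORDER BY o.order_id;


Joining employees.id = orders.employee_id:
  employee Leo (id=3) -> order Tablet
  employee Mia (id=4) -> order Headphones
  employee Leo (id=3) -> order Phone
  employee Mia (id=4) -> order Tablet
  employee Leo (id=3) -> order Camera
  employee Leo (id=3) -> order Headphones


6 rows:
Leo, Tablet, 8
Mia, Headphones, 10
Leo, Phone, 3
Mia, Tablet, 10
Leo, Camera, 4
Leo, Headphones, 6


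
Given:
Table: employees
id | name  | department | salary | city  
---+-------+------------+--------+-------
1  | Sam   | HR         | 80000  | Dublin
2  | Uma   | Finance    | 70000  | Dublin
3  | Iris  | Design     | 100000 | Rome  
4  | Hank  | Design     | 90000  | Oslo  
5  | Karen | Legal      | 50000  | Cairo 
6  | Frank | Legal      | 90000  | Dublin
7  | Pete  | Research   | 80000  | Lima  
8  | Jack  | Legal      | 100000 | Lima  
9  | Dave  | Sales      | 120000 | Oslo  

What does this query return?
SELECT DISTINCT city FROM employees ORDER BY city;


All 'city' values (row order): Dublin, Dublin, Rome, Oslo, Cairo, Dublin, Lima, Lima, Oslo
Removing duplicates leaves 5 unique value(s).

5 values:
Cairo
Dublin
Lima
Oslo
Rome


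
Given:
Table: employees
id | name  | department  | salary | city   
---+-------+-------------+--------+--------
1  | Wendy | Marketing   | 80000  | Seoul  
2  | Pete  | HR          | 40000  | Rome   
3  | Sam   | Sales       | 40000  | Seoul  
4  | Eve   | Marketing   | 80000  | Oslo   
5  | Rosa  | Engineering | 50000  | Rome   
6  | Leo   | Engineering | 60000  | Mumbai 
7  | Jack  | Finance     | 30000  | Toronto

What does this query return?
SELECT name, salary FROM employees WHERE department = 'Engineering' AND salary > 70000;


Filtering: department = 'Engineering' AND salary > 70000
Matching: 0 rows

Empty result set (0 rows)


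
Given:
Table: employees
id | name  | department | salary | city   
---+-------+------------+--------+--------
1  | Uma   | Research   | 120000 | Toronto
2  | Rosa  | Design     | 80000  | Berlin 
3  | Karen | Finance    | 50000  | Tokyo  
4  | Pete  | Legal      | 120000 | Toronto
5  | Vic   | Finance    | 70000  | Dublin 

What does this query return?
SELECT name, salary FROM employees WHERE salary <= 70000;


Filtering: salary <= 70000
Matching: 2 rows

2 rows:
Karen, 50000
Vic, 70000


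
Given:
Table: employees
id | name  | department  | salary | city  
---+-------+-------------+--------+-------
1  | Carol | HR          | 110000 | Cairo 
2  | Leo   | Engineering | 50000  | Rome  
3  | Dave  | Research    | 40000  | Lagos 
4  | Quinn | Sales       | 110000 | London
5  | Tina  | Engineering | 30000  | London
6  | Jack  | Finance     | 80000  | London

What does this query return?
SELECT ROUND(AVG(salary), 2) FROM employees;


SUM(salary) = 420000
COUNT = 6
ROUND(AVG, 2) = ROUND(420000 / 6, 2) = 70000.0

70000.0


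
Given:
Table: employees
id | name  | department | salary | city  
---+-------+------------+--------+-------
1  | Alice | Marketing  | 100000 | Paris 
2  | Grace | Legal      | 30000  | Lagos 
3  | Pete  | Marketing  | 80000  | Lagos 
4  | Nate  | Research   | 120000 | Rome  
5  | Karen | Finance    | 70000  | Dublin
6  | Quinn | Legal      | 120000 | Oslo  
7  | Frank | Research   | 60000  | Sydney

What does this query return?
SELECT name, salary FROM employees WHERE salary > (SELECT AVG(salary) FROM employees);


Subquery: AVG(salary) = 82857.14
Filtering: salary > 82857.14
  Alice (100000) -> MATCH
  Nate (120000) -> MATCH
  Quinn (120000) -> MATCH


3 rows:
Alice, 100000
Nate, 120000
Quinn, 120000


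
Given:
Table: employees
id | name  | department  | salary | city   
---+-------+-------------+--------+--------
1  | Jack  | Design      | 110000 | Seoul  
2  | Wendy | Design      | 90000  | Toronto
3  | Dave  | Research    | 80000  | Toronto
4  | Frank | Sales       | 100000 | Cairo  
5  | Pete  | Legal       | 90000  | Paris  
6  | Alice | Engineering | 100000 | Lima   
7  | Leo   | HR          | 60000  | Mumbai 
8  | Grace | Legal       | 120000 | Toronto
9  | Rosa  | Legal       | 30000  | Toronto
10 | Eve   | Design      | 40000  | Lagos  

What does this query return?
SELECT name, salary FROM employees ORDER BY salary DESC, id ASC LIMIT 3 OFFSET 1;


Sort by salary DESC (id ASC tiebreak), then skip 1 and take 3
Rows 2 through 4

3 rows:
Jack, 110000
Frank, 100000
Alice, 100000


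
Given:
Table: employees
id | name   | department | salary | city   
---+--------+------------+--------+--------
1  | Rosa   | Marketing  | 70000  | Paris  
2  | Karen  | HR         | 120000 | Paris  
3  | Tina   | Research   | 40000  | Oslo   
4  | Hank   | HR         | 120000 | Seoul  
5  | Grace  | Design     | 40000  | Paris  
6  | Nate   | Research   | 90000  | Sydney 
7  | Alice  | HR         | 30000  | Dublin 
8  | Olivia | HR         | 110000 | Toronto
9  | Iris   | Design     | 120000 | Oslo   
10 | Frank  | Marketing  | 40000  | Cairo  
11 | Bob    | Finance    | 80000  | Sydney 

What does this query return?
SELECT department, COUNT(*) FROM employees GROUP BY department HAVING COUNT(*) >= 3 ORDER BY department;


Groups with count >= 3:
  HR: 4 -> PASS
  Design: 2 -> filtered out
  Finance: 1 -> filtered out
  Marketing: 2 -> filtered out
  Research: 2 -> filtered out


1 groups:
HR, 4
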